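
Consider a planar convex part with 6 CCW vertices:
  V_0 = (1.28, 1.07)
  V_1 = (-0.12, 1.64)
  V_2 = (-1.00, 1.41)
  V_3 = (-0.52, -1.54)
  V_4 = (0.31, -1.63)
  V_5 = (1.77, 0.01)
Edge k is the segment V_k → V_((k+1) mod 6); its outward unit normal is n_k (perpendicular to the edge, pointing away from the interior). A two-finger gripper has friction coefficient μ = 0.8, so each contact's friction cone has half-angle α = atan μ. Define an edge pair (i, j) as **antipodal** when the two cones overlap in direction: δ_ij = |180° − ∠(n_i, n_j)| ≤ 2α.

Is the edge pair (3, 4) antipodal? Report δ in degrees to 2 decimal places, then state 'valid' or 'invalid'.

δ = 125.49°, invalid

α = atan 0.8 = 38.66°;  2α = 77.32°
edge 3: e_3 = (+0.83, -0.09);  n_3 = (-0.1078, -0.9942)
edge 4: e_4 = (+1.46, +1.64);  n_4 = (+0.7469, -0.6649)
∠(n_3, n_4) = 54.51°
δ = |180° − 54.51°| = 125.49°
125.49° > 2α = 77.32°  →  invalid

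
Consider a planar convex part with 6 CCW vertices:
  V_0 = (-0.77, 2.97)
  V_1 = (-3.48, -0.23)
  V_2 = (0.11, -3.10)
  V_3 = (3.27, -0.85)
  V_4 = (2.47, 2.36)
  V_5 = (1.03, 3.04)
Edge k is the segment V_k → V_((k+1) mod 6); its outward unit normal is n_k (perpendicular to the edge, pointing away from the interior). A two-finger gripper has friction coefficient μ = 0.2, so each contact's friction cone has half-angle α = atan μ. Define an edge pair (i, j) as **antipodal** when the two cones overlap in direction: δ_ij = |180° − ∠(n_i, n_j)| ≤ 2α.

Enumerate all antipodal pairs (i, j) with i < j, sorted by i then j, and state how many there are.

α = atan 0.2 = 11.31°;  2α = 22.62°
n_0 = (-0.7631, +0.6463)
n_1 = (-0.6244, -0.7811)
n_2 = (+0.5800, -0.8146)
n_3 = (+0.9703, +0.2418)
n_4 = (+0.4270, +0.9042)
n_5 = (-0.0389, +0.9992)
  (0,1): δ = 88.38°  ·
  (0,2): δ = 14.29°  ✓
  (0,3): δ = 54.25°  ·
  (0,4): δ = 104.98°  ·
  (0,5): δ = 132.49°  ·
  (1,2): δ = 105.91°  ·
  (1,3): δ = 37.37°  ·
  (1,4): δ = 13.36°  ✓
  (1,5): δ = 40.87°  ·
  (2,3): δ = 111.46°  ·
  (2,4): δ = 60.73°  ·
  (2,5): δ = 33.22°  ·
  (3,4): δ = 129.27°  ·
  (3,5): δ = 101.77°  ·
  (4,5): δ = 152.50°  ·
antipodal pairs: 2

count = 2; pairs: (0,2), (1,4)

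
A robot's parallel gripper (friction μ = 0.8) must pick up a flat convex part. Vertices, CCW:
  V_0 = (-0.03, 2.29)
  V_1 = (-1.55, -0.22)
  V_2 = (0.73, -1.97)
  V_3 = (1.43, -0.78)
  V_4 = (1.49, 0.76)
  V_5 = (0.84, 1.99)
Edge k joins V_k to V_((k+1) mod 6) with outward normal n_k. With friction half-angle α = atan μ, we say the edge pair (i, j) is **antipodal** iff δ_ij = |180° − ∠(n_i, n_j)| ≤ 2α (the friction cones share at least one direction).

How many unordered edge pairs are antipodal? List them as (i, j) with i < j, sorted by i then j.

count = 6; pairs: (0,2), (0,3), (0,4), (1,3), (1,4), (1,5)

α = atan 0.8 = 38.66°;  2α = 77.32°
n_0 = (-0.8554, +0.5180)
n_1 = (-0.6089, -0.7933)
n_2 = (+0.8619, -0.5070)
n_3 = (+0.9992, -0.0389)
n_4 = (+0.8841, +0.4672)
n_5 = (+0.3260, +0.9454)
  (0,1): δ = 96.31°  ·
  (0,2): δ = 0.73°  ✓
  (0,3): δ = 28.97°  ✓
  (0,4): δ = 59.05°  ✓
  (0,5): δ = 102.17°  ·
  (1,2): δ = 82.96°  ·
  (1,3): δ = 54.72°  ✓
  (1,4): δ = 24.64°  ✓
  (1,5): δ = 18.48°  ✓
  (2,3): δ = 151.77°  ·
  (2,4): δ = 121.68°  ·
  (2,5): δ = 78.56°  ·
  (3,4): δ = 149.91°  ·
  (3,5): δ = 106.79°  ·
  (4,5): δ = 136.88°  ·
antipodal pairs: 6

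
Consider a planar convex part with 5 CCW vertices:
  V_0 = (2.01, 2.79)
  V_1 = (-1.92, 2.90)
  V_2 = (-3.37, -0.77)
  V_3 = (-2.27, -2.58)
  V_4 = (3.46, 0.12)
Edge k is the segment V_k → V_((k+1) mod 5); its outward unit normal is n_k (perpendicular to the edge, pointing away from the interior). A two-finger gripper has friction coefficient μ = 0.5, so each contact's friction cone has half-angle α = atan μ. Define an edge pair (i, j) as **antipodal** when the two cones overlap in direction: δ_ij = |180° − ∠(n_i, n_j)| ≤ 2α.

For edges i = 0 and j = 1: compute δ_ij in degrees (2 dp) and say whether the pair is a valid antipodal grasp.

δ = 109.96°, invalid

α = atan 0.5 = 26.57°;  2α = 53.13°
edge 0: e_0 = (-3.93, +0.11);  n_0 = (+0.0280, +0.9996)
edge 1: e_1 = (-1.45, -3.67);  n_1 = (-0.9300, +0.3675)
∠(n_0, n_1) = 70.04°
δ = |180° − 70.04°| = 109.96°
109.96° > 2α = 53.13°  →  invalid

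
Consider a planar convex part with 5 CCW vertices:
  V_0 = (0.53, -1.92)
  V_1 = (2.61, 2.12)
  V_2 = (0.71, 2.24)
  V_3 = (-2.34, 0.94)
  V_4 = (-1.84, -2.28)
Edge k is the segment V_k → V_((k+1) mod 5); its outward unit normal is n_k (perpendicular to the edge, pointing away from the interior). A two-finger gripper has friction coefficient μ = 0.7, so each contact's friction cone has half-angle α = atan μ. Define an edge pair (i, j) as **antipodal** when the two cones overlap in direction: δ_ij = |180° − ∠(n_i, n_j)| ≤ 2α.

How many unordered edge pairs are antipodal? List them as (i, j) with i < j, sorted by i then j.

α = atan 0.7 = 34.99°;  2α = 69.98°
n_0 = (+0.8891, -0.4577)
n_1 = (+0.0630, +0.9980)
n_2 = (-0.3921, +0.9199)
n_3 = (-0.9882, -0.1534)
n_4 = (+0.1502, -0.9887)
  (0,1): δ = 66.37°  ✓
  (0,2): δ = 39.67°  ✓
  (0,3): δ = 36.07°  ✓
  (0,4): δ = 125.88°  ·
  (1,2): δ = 153.30°  ·
  (1,3): δ = 77.56°  ·
  (1,4): δ = 12.25°  ✓
  (2,3): δ = 104.26°  ·
  (2,4): δ = 14.45°  ✓
  (3,4): δ = 90.19°  ·
antipodal pairs: 5

count = 5; pairs: (0,1), (0,2), (0,3), (1,4), (2,4)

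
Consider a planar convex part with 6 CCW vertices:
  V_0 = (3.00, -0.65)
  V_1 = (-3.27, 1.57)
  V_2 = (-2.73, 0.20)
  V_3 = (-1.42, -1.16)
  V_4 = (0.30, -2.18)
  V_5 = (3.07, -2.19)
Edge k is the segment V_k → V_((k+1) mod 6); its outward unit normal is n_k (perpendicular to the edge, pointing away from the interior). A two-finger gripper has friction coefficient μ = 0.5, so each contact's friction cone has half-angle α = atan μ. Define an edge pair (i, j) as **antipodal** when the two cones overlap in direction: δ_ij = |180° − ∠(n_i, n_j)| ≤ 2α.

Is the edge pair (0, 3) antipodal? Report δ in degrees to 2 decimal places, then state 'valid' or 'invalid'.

δ = 11.17°, valid

α = atan 0.5 = 26.57°;  2α = 53.13°
edge 0: e_0 = (-6.27, +2.22);  n_0 = (+0.3338, +0.9427)
edge 3: e_3 = (+1.72, -1.02);  n_3 = (-0.5101, -0.8601)
∠(n_0, n_3) = 168.83°
δ = |180° − 168.83°| = 11.17°
11.17° ≤ 2α = 53.13°  →  valid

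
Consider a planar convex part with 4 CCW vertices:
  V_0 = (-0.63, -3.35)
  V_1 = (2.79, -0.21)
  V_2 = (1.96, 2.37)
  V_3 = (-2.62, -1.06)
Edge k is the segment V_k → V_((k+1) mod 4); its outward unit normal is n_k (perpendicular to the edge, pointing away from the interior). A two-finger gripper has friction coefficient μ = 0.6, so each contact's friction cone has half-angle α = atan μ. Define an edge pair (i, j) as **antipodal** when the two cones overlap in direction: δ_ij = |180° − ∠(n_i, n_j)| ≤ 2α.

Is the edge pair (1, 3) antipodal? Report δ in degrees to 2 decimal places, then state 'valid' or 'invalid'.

δ = 23.16°, valid

α = atan 0.6 = 30.96°;  2α = 61.93°
edge 1: e_1 = (-0.83, +2.58);  n_1 = (+0.9520, +0.3062)
edge 3: e_3 = (+1.99, -2.29);  n_3 = (-0.7548, -0.6559)
∠(n_1, n_3) = 156.84°
δ = |180° − 156.84°| = 23.16°
23.16° ≤ 2α = 61.93°  →  valid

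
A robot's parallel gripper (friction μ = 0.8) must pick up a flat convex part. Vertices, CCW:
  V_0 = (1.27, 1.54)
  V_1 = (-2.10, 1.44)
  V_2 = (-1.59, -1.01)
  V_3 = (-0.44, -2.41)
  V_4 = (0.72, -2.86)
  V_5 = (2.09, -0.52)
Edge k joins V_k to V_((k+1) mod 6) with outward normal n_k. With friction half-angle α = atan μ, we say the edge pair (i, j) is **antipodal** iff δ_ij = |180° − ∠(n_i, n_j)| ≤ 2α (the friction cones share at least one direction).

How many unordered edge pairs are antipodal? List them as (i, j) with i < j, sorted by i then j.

α = atan 0.8 = 38.66°;  2α = 77.32°
n_0 = (-0.0297, +0.9996)
n_1 = (-0.9790, -0.2038)
n_2 = (-0.7727, -0.6347)
n_3 = (-0.3617, -0.9323)
n_4 = (+0.8630, -0.5052)
n_5 = (+0.9291, +0.3698)
  (0,1): δ = 79.94°  ·
  (0,2): δ = 52.30°  ✓
  (0,3): δ = 22.90°  ✓
  (0,4): δ = 57.95°  ✓
  (0,5): δ = 110.01°  ·
  (1,2): δ = 152.36°  ·
  (1,3): δ = 122.96°  ·
  (1,4): δ = 42.11°  ✓
  (1,5): δ = 9.95°  ✓
  (2,3): δ = 150.60°  ·
  (2,4): δ = 69.75°  ✓
  (2,5): δ = 17.70°  ✓
  (3,4): δ = 99.14°  ·
  (3,5): δ = 47.09°  ✓
  (4,5): δ = 127.95°  ·
antipodal pairs: 8

count = 8; pairs: (0,2), (0,3), (0,4), (1,4), (1,5), (2,4), (2,5), (3,5)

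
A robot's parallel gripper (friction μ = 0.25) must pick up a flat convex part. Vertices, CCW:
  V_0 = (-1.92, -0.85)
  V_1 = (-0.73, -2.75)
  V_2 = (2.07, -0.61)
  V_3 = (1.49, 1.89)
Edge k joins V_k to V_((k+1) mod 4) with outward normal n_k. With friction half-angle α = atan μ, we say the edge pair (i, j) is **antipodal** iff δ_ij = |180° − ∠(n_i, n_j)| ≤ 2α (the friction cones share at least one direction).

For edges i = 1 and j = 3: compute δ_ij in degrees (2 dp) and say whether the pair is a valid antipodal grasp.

δ = 1.39°, valid

α = atan 0.25 = 14.04°;  2α = 28.07°
edge 1: e_1 = (+2.80, +2.14);  n_1 = (+0.6072, -0.7945)
edge 3: e_3 = (-3.41, -2.74);  n_3 = (-0.6264, +0.7795)
∠(n_1, n_3) = 178.61°
δ = |180° − 178.61°| = 1.39°
1.39° ≤ 2α = 28.07°  →  valid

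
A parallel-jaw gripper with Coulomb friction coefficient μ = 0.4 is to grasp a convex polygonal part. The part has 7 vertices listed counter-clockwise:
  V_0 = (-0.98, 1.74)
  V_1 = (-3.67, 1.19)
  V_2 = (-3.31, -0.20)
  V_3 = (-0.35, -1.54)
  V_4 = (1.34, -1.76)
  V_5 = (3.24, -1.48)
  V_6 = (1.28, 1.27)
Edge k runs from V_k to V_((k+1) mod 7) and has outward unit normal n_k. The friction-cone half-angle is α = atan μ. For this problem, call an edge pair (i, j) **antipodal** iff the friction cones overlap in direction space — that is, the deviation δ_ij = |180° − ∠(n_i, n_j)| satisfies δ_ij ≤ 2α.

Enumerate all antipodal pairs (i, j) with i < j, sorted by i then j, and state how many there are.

count = 8; pairs: (0,2), (0,3), (0,4), (1,5), (2,5), (2,6), (3,6), (4,6)

α = atan 0.4 = 21.80°;  2α = 43.60°
n_0 = (-0.2003, +0.9797)
n_1 = (-0.9681, -0.2507)
n_2 = (-0.4124, -0.9110)
n_3 = (-0.1291, -0.9916)
n_4 = (+0.1458, -0.9893)
n_5 = (+0.8143, +0.5804)
n_6 = (+0.2036, +0.9791)
  (0,1): δ = 87.04°  ·
  (0,2): δ = 35.91°  ✓
  (0,3): δ = 18.97°  ✓
  (0,4): δ = 3.17°  ✓
  (0,5): δ = 113.92°  ·
  (0,6): δ = 156.70°  ·
  (1,2): δ = 128.88°  ·
  (1,3): δ = 111.94°  ·
  (1,4): δ = 96.14°  ·
  (1,5): δ = 20.96°  ✓
  (1,6): δ = 63.73°  ·
  (2,3): δ = 163.06°  ·
  (2,4): δ = 147.26°  ·
  (2,5): δ = 30.17°  ✓
  (2,6): δ = 12.61°  ✓
  (3,4): δ = 164.20°  ·
  (3,5): δ = 47.10°  ·
  (3,6): δ = 4.33°  ✓
  (4,5): δ = 62.90°  ·
  (4,6): δ = 20.13°  ✓
  (5,6): δ = 137.23°  ·
antipodal pairs: 8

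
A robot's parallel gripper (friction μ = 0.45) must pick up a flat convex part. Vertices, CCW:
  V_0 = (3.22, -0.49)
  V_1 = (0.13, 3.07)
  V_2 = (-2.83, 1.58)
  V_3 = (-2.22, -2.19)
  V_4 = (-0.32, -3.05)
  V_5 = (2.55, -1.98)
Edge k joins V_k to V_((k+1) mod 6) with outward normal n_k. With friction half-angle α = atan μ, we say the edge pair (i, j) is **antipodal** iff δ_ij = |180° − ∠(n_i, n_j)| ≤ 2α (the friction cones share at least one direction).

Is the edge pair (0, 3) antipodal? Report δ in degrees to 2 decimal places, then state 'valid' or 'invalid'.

α = atan 0.45 = 24.23°;  2α = 48.46°
edge 0: e_0 = (-3.09, +3.56);  n_0 = (+0.7552, +0.6555)
edge 3: e_3 = (+1.90, -0.86);  n_3 = (-0.4124, -0.9110)
∠(n_0, n_3) = 155.31°
δ = |180° − 155.31°| = 24.69°
24.69° ≤ 2α = 48.46°  →  valid

δ = 24.69°, valid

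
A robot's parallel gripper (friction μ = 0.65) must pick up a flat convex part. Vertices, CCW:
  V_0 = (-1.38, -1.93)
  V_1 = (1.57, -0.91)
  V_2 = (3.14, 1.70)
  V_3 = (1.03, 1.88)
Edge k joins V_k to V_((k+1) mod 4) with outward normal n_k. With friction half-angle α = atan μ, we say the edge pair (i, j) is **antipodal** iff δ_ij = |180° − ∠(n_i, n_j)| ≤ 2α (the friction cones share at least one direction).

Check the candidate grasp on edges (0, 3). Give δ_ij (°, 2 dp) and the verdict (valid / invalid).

δ = 38.61°, valid

α = atan 0.65 = 33.02°;  2α = 66.05°
edge 0: e_0 = (+2.95, +1.02);  n_0 = (+0.3268, -0.9451)
edge 3: e_3 = (-2.41, -3.81);  n_3 = (-0.8451, +0.5346)
∠(n_0, n_3) = 141.39°
δ = |180° − 141.39°| = 38.61°
38.61° ≤ 2α = 66.05°  →  valid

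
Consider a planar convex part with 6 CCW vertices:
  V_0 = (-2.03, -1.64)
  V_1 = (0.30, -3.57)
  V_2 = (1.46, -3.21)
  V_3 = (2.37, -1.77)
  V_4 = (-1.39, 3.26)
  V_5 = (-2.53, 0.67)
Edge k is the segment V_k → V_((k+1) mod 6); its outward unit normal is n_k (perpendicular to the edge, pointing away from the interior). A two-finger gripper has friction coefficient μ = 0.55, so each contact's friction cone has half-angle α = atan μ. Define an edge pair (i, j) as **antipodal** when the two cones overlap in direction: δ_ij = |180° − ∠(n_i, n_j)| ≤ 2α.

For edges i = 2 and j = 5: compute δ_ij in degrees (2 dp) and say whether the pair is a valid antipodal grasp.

δ = 44.50°, valid

α = atan 0.55 = 28.81°;  2α = 57.62°
edge 2: e_2 = (+0.91, +1.44);  n_2 = (+0.8453, -0.5342)
edge 5: e_5 = (+0.50, -2.31);  n_5 = (-0.9774, -0.2116)
∠(n_2, n_5) = 135.50°
δ = |180° − 135.50°| = 44.50°
44.50° ≤ 2α = 57.62°  →  valid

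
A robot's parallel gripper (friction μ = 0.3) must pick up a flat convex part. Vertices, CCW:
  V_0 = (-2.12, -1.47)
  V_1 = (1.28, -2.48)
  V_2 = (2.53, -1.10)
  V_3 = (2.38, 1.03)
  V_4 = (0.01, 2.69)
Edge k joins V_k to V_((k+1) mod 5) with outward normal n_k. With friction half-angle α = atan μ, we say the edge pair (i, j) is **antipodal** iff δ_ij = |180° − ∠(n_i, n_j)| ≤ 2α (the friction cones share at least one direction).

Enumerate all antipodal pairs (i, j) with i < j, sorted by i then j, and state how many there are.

count = 3; pairs: (0,3), (1,4), (2,4)

α = atan 0.3 = 16.70°;  2α = 33.40°
n_0 = (-0.2848, -0.9586)
n_1 = (+0.7412, -0.6713)
n_2 = (+0.9975, +0.0702)
n_3 = (+0.5737, +0.8191)
n_4 = (-0.8901, +0.4558)
  (0,1): δ = 115.63°  ·
  (0,2): δ = 69.43°  ·
  (0,3): δ = 18.46°  ✓
  (0,4): δ = 79.43°  ·
  (1,2): δ = 133.80°  ·
  (1,3): δ = 82.84°  ·
  (1,4): δ = 15.06°  ✓
  (2,3): δ = 129.04°  ·
  (2,4): δ = 31.14°  ✓
  (3,4): δ = 82.11°  ·
antipodal pairs: 3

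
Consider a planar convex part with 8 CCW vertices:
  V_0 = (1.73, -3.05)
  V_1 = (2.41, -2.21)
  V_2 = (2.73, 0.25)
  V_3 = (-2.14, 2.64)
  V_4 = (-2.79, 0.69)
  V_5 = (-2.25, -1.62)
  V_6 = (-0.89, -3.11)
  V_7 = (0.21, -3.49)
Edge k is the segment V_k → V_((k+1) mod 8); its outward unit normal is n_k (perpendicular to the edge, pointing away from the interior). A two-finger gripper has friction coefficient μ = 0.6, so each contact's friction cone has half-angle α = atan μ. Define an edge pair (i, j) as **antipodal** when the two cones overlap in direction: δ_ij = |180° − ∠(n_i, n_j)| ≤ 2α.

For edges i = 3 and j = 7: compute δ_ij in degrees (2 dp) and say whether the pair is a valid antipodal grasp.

δ = 55.42°, valid

α = atan 0.6 = 30.96°;  2α = 61.93°
edge 3: e_3 = (-0.65, -1.95);  n_3 = (-0.9487, +0.3162)
edge 7: e_7 = (+1.52, +0.44);  n_7 = (+0.2781, -0.9606)
∠(n_3, n_7) = 124.58°
δ = |180° − 124.58°| = 55.42°
55.42° ≤ 2α = 61.93°  →  valid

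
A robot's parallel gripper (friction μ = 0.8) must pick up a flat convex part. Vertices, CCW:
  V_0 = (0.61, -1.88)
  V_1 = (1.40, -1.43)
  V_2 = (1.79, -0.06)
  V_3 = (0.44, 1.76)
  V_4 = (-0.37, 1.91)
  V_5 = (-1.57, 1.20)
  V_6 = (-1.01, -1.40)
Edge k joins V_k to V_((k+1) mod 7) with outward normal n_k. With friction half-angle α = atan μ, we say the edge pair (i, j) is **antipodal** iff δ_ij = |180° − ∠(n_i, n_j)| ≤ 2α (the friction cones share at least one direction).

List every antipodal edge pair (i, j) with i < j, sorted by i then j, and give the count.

count = 10; pairs: (0,3), (0,4), (0,5), (1,4), (1,5), (2,5), (2,6), (3,5), (3,6), (4,6)

α = atan 0.8 = 38.66°;  2α = 77.32°
n_0 = (+0.4950, -0.8689)
n_1 = (+0.9618, -0.2738)
n_2 = (+0.8032, +0.5958)
n_3 = (+0.1821, +0.9833)
n_4 = (-0.5092, +0.8606)
n_5 = (-0.9776, -0.2106)
n_6 = (-0.2841, -0.9588)
  (0,1): δ = 135.56°  ·
  (0,2): δ = 83.10°  ·
  (0,3): δ = 40.16°  ✓
  (0,4): δ = 0.94°  ✓
  (0,5): δ = 72.49°  ✓
  (0,6): δ = 133.83°  ·
  (1,2): δ = 127.54°  ·
  (1,3): δ = 84.60°  ·
  (1,4): δ = 43.50°  ✓
  (1,5): δ = 28.05°  ✓
  (1,6): δ = 89.39°  ·
  (2,3): δ = 137.06°  ·
  (2,4): δ = 95.96°  ·
  (2,5): δ = 24.41°  ✓
  (2,6): δ = 36.93°  ✓
  (3,4): δ = 138.90°  ·
  (3,5): δ = 67.35°  ✓
  (3,6): δ = 6.01°  ✓
  (4,5): δ = 108.46°  ·
  (4,6): δ = 47.12°  ✓
  (5,6): δ = 118.66°  ·
antipodal pairs: 10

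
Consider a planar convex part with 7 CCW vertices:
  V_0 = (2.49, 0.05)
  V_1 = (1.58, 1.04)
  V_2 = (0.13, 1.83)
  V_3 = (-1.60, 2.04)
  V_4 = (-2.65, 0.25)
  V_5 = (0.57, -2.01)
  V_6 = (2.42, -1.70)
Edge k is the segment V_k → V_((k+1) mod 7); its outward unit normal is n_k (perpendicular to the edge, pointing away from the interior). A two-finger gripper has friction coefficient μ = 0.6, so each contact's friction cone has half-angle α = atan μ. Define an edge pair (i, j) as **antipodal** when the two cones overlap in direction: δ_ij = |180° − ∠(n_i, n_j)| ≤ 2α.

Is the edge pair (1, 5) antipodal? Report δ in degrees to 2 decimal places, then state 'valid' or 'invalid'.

α = atan 0.6 = 30.96°;  2α = 61.93°
edge 1: e_1 = (-1.45, +0.79);  n_1 = (+0.4784, +0.8781)
edge 5: e_5 = (+1.85, +0.31);  n_5 = (+0.1653, -0.9862)
∠(n_1, n_5) = 141.90°
δ = |180° − 141.90°| = 38.10°
38.10° ≤ 2α = 61.93°  →  valid

δ = 38.10°, valid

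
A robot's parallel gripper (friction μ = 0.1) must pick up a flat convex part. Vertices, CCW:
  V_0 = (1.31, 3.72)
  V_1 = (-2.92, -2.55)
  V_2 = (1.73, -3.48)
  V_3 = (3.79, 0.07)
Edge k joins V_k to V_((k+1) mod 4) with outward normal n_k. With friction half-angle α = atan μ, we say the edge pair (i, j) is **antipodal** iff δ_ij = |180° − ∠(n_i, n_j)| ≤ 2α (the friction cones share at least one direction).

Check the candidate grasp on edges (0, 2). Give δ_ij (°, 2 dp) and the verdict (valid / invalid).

δ = 3.88°, valid

α = atan 0.1 = 5.71°;  2α = 11.42°
edge 0: e_0 = (-4.23, -6.27);  n_0 = (-0.8290, +0.5593)
edge 2: e_2 = (+2.06, +3.55);  n_2 = (+0.8649, -0.5019)
∠(n_0, n_2) = 176.12°
δ = |180° − 176.12°| = 3.88°
3.88° ≤ 2α = 11.42°  →  valid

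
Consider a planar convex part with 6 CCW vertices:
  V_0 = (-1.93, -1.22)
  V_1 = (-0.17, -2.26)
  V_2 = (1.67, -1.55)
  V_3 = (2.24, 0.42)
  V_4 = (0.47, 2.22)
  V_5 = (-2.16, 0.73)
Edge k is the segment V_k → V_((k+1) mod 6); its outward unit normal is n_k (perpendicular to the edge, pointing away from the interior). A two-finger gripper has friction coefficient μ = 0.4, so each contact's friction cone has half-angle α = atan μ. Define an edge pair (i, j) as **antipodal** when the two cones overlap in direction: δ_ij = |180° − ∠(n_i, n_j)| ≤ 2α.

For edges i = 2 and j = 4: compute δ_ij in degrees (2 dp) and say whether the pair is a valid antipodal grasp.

δ = 44.33°, invalid

α = atan 0.4 = 21.80°;  2α = 43.60°
edge 2: e_2 = (+0.57, +1.97);  n_2 = (+0.9606, -0.2779)
edge 4: e_4 = (-2.63, -1.49);  n_4 = (-0.4929, +0.8701)
∠(n_2, n_4) = 135.67°
δ = |180° − 135.67°| = 44.33°
44.33° > 2α = 43.60°  →  invalid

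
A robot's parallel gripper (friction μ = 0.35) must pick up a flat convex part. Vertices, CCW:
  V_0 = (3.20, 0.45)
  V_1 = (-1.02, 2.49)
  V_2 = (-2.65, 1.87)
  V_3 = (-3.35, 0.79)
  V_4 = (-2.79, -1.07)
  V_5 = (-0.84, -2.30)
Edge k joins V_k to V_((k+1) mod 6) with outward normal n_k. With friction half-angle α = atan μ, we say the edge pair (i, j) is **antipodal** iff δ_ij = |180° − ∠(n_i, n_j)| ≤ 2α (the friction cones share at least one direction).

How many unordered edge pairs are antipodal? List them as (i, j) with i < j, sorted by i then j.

count = 3; pairs: (0,4), (1,5), (2,5)

α = atan 0.35 = 19.29°;  2α = 38.58°
n_0 = (+0.4352, +0.9003)
n_1 = (-0.3555, +0.9347)
n_2 = (-0.8392, +0.5439)
n_3 = (-0.9575, -0.2883)
n_4 = (-0.5335, -0.8458)
n_5 = (+0.5627, -0.8267)
  (0,1): δ = 133.38°  ·
  (0,2): δ = 97.15°  ·
  (0,3): δ = 47.44°  ·
  (0,4): δ = 6.44°  ✓
  (0,5): δ = 60.04°  ·
  (1,2): δ = 143.77°  ·
  (1,3): δ = 94.07°  ·
  (1,4): δ = 53.07°  ·
  (1,5): δ = 13.42°  ✓
  (2,3): δ = 130.30°  ·
  (2,4): δ = 89.29°  ·
  (2,5): δ = 22.81°  ✓
  (3,4): δ = 139.00°  ·
  (3,5): δ = 72.51°  ·
  (4,5): δ = 113.51°  ·
antipodal pairs: 3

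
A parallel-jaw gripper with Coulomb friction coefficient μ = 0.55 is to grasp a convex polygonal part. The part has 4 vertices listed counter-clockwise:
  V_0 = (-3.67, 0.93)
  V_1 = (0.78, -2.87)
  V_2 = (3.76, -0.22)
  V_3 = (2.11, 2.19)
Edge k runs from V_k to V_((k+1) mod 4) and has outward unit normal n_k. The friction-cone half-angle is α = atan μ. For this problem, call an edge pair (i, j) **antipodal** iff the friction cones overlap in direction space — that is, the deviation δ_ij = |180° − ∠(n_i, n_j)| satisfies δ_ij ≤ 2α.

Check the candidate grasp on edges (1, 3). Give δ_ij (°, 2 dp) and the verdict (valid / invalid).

δ = 29.35°, valid

α = atan 0.55 = 28.81°;  2α = 57.62°
edge 1: e_1 = (+2.98, +2.65);  n_1 = (+0.6645, -0.7473)
edge 3: e_3 = (-5.78, -1.26);  n_3 = (-0.2130, +0.9771)
∠(n_1, n_3) = 150.65°
δ = |180° − 150.65°| = 29.35°
29.35° ≤ 2α = 57.62°  →  valid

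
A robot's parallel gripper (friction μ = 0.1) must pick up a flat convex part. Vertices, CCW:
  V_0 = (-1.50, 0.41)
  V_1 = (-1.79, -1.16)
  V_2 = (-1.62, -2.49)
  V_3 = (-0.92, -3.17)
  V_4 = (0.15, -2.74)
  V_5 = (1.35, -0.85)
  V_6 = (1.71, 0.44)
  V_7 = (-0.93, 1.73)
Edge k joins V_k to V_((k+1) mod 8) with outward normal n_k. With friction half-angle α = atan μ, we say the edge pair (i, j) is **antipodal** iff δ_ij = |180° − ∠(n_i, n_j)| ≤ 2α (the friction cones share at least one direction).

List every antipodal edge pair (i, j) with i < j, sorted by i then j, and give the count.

count = 3; pairs: (0,5), (4,7), (5,7)

α = atan 0.1 = 5.71°;  2α = 11.42°
n_0 = (-0.9834, +0.1816)
n_1 = (-0.9919, -0.1268)
n_2 = (-0.6968, -0.7173)
n_3 = (+0.3729, -0.9279)
n_4 = (+0.8442, -0.5360)
n_5 = (+0.9632, -0.2688)
n_6 = (+0.4390, +0.8985)
n_7 = (-0.9181, +0.3964)
  (0,1): δ = 162.25°  ·
  (0,2): δ = 123.70°  ·
  (0,3): δ = 57.64°  ·
  (0,4): δ = 21.95°  ·
  (0,5): δ = 5.13°  ✓
  (0,6): δ = 74.42°  ·
  (0,7): δ = 167.11°  ·
  (1,2): δ = 141.45°  ·
  (1,3): δ = 75.39°  ·
  (1,4): δ = 39.70°  ·
  (1,5): δ = 22.88°  ·
  (1,6): δ = 56.67°  ·
  (1,7): δ = 149.36°  ·
  (2,3): δ = 113.94°  ·
  (2,4): δ = 78.24°  ·
  (2,5): δ = 61.42°  ·
  (2,6): δ = 18.13°  ·
  (2,7): δ = 110.81°  ·
  (3,4): δ = 144.31°  ·
  (3,5): δ = 127.49°  ·
  (3,6): δ = 47.94°  ·
  (3,7): δ = 44.75°  ·
  (4,5): δ = 163.18°  ·
  (4,6): δ = 83.63°  ·
  (4,7): δ = 9.06°  ✓
  (5,6): δ = 100.45°  ·
  (5,7): δ = 7.76°  ✓
  (6,7): δ = 87.31°  ·
antipodal pairs: 3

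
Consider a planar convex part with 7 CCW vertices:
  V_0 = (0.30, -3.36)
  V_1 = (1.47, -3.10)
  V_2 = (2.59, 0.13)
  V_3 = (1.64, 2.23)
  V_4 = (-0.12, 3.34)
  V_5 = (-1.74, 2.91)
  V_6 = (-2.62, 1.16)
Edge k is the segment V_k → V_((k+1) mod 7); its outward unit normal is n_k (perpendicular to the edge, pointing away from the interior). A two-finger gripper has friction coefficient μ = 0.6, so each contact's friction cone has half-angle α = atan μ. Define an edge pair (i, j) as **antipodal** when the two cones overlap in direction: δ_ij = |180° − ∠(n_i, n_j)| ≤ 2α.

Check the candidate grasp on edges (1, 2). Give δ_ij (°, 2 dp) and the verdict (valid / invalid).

α = atan 0.6 = 30.96°;  2α = 61.93°
edge 1: e_1 = (+1.12, +3.23);  n_1 = (+0.9448, -0.3276)
edge 2: e_2 = (-0.95, +2.10);  n_2 = (+0.9111, +0.4122)
∠(n_1, n_2) = 43.47°
δ = |180° − 43.47°| = 136.53°
136.53° > 2α = 61.93°  →  invalid

δ = 136.53°, invalid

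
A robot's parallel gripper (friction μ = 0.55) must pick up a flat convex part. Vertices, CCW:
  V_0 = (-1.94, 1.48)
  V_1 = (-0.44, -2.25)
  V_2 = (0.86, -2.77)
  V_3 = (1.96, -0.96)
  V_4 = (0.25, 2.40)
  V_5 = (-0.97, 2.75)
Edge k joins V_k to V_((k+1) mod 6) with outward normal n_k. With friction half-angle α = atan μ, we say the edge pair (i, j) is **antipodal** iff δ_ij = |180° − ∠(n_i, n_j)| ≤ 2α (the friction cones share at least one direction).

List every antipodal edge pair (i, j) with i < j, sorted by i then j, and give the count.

α = atan 0.55 = 28.81°;  2α = 57.62°
n_0 = (-0.9278, -0.3731)
n_1 = (-0.3714, -0.9285)
n_2 = (+0.8546, -0.5193)
n_3 = (+0.8912, +0.4536)
n_4 = (+0.2758, +0.9612)
n_5 = (-0.7947, +0.6070)
  (0,1): δ = 133.71°  ·
  (0,2): δ = 53.20°  ✓
  (0,3): δ = 5.07°  ✓
  (0,4): δ = 52.09°  ✓
  (0,5): δ = 120.72°  ·
  (1,2): δ = 99.49°  ·
  (1,3): δ = 41.23°  ✓
  (1,4): δ = 5.79°  ✓
  (1,5): δ = 74.43°  ·
  (2,3): δ = 121.74°  ·
  (2,4): δ = 74.72°  ·
  (2,5): δ = 6.08°  ✓
  (3,4): δ = 132.98°  ·
  (3,5): δ = 64.34°  ·
  (4,5): δ = 111.36°  ·
antipodal pairs: 6

count = 6; pairs: (0,2), (0,3), (0,4), (1,3), (1,4), (2,5)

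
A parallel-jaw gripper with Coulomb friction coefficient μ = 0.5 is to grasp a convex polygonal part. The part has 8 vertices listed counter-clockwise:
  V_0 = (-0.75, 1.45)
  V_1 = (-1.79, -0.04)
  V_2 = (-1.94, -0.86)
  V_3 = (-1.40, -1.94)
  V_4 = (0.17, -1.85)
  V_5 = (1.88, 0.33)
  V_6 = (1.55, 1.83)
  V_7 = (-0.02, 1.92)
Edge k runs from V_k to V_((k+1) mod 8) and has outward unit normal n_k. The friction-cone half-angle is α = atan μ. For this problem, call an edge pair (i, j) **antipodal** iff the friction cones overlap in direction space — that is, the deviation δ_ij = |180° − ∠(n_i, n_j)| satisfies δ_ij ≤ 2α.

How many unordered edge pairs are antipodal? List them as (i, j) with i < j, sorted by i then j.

count = 9; pairs: (0,3), (0,4), (0,5), (1,4), (1,5), (2,5), (3,6), (3,7), (4,7)

α = atan 0.5 = 26.57°;  2α = 53.13°
n_0 = (-0.8200, +0.5724)
n_1 = (-0.9837, +0.1799)
n_2 = (-0.8944, -0.4472)
n_3 = (+0.0572, -0.9984)
n_4 = (+0.7868, -0.6172)
n_5 = (+0.9766, +0.2149)
n_6 = (+0.0572, +0.9984)
n_7 = (-0.5413, +0.8408)
  (0,1): δ = 155.45°  ·
  (0,2): δ = 118.52°  ·
  (0,3): δ = 51.80°  ✓
  (0,4): δ = 3.20°  ✓
  (0,5): δ = 47.32°  ✓
  (0,6): δ = 121.63°  ·
  (0,7): δ = 157.69°  ·
  (1,2): δ = 143.07°  ·
  (1,3): δ = 76.35°  ·
  (1,4): δ = 27.74°  ✓
  (1,5): δ = 22.77°  ✓
  (1,6): δ = 97.09°  ·
  (1,7): δ = 133.14°  ·
  (2,3): δ = 113.28°  ·
  (2,4): δ = 64.68°  ·
  (2,5): δ = 14.16°  ✓
  (2,6): δ = 60.15°  ·
  (2,7): δ = 96.21°  ·
  (3,4): δ = 131.39°  ·
  (3,5): δ = 80.87°  ·
  (3,6): δ = 6.56°  ✓
  (3,7): δ = 29.49°  ✓
  (4,5): δ = 129.48°  ·
  (4,6): δ = 55.17°  ·
  (4,7): δ = 19.11°  ✓
  (5,6): δ = 105.69°  ·
  (5,7): δ = 69.63°  ·
  (6,7): δ = 143.94°  ·
antipodal pairs: 9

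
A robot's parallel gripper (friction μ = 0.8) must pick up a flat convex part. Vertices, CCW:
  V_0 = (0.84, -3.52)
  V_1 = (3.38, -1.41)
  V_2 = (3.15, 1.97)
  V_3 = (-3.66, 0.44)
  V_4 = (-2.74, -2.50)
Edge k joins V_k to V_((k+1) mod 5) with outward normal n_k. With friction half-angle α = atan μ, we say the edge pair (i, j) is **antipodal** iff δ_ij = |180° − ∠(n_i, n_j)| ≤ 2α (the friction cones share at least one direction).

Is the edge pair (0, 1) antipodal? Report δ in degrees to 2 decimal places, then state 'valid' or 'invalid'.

δ = 125.82°, invalid

α = atan 0.8 = 38.66°;  2α = 77.32°
edge 0: e_0 = (+2.54, +2.11);  n_0 = (+0.6390, -0.7692)
edge 1: e_1 = (-0.23, +3.38);  n_1 = (+0.9977, +0.0679)
∠(n_0, n_1) = 54.18°
δ = |180° − 54.18°| = 125.82°
125.82° > 2α = 77.32°  →  invalid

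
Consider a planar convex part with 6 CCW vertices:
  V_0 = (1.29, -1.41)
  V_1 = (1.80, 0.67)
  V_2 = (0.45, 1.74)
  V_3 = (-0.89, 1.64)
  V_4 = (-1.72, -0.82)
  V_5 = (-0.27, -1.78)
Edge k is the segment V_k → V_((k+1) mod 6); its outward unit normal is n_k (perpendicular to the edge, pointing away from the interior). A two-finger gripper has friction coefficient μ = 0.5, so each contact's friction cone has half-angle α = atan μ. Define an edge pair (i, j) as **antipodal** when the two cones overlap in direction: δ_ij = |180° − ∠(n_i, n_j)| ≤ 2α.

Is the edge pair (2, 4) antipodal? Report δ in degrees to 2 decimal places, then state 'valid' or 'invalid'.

α = atan 0.5 = 26.57°;  2α = 53.13°
edge 2: e_2 = (-1.34, -0.10);  n_2 = (-0.0744, +0.9972)
edge 4: e_4 = (+1.45, -0.96);  n_4 = (-0.5520, -0.8338)
∠(n_2, n_4) = 142.22°
δ = |180° − 142.22°| = 37.78°
37.78° ≤ 2α = 53.13°  →  valid

δ = 37.78°, valid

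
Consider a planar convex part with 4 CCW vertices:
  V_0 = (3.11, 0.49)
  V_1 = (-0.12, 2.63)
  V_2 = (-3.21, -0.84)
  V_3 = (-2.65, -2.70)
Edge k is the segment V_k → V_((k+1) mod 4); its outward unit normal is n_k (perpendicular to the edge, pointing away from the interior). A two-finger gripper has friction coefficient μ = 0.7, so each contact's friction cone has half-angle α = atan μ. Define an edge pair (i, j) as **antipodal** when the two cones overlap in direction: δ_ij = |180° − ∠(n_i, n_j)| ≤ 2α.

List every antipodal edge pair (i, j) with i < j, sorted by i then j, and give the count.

α = atan 0.7 = 34.99°;  2α = 69.98°
n_0 = (+0.5523, +0.8336)
n_1 = (-0.7468, +0.6650)
n_2 = (-0.9575, -0.2883)
n_3 = (+0.4845, -0.8748)
  (0,1): δ = 98.16°  ·
  (0,2): δ = 39.72°  ✓
  (0,3): δ = 62.50°  ✓
  (1,2): δ = 121.56°  ·
  (1,3): δ = 19.34°  ✓
  (2,3): δ = 77.78°  ·
antipodal pairs: 3

count = 3; pairs: (0,2), (0,3), (1,3)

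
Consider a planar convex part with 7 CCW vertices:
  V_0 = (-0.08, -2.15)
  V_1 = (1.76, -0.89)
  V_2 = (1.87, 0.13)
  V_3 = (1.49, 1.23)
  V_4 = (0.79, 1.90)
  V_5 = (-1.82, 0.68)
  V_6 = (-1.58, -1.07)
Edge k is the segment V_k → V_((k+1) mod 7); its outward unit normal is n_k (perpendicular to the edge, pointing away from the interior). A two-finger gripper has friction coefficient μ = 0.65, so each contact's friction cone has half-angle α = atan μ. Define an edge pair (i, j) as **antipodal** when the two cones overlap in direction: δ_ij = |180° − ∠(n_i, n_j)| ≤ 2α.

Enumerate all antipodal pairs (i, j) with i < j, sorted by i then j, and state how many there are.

α = atan 0.65 = 33.02°;  2α = 66.05°
n_0 = (+0.5650, -0.8251)
n_1 = (+0.9942, -0.1072)
n_2 = (+0.9452, +0.3265)
n_3 = (+0.6915, +0.7224)
n_4 = (-0.4235, +0.9059)
n_5 = (-0.9907, -0.1359)
n_6 = (-0.5843, -0.8115)
  (0,1): δ = 130.56°  ·
  (0,2): δ = 105.34°  ·
  (0,3): δ = 78.15°  ·
  (0,4): δ = 9.35°  ✓
  (0,5): δ = 63.41°  ✓
  (0,6): δ = 109.84°  ·
  (1,2): δ = 154.79°  ·
  (1,3): δ = 127.59°  ·
  (1,4): δ = 58.79°  ✓
  (1,5): δ = 13.96°  ✓
  (1,6): δ = 60.40°  ✓
  (2,3): δ = 152.80°  ·
  (2,4): δ = 84.00°  ·
  (2,5): δ = 11.25°  ✓
  (2,6): δ = 35.19°  ✓
  (3,4): δ = 111.20°  ·
  (3,5): δ = 38.45°  ✓
  (3,6): δ = 7.99°  ✓
  (4,5): δ = 107.24°  ·
  (4,6): δ = 60.81°  ✓
  (5,6): δ = 133.56°  ·
antipodal pairs: 10

count = 10; pairs: (0,4), (0,5), (1,4), (1,5), (1,6), (2,5), (2,6), (3,5), (3,6), (4,6)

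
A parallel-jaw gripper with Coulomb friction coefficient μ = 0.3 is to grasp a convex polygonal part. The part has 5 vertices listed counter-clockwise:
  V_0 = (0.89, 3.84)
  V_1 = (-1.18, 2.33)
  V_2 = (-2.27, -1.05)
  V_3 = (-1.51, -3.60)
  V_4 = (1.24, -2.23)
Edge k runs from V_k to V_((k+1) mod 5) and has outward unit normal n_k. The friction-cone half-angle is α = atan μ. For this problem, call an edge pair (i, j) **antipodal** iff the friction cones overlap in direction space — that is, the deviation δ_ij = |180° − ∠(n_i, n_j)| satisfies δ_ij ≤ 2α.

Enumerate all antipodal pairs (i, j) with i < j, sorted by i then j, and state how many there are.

α = atan 0.3 = 16.70°;  2α = 33.40°
n_0 = (-0.5893, +0.8079)
n_1 = (-0.9517, +0.3069)
n_2 = (-0.9583, -0.2856)
n_3 = (+0.4459, -0.8951)
n_4 = (+0.9983, +0.0576)
  (0,1): δ = 143.98°  ·
  (0,2): δ = 109.51°  ·
  (0,3): δ = 9.63°  ✓
  (0,4): δ = 57.19°  ·
  (1,2): δ = 145.53°  ·
  (1,3): δ = 45.64°  ·
  (1,4): δ = 21.17°  ✓
  (2,3): δ = 80.11°  ·
  (2,4): δ = 13.30°  ✓
  (3,4): δ = 113.18°  ·
antipodal pairs: 3

count = 3; pairs: (0,3), (1,4), (2,4)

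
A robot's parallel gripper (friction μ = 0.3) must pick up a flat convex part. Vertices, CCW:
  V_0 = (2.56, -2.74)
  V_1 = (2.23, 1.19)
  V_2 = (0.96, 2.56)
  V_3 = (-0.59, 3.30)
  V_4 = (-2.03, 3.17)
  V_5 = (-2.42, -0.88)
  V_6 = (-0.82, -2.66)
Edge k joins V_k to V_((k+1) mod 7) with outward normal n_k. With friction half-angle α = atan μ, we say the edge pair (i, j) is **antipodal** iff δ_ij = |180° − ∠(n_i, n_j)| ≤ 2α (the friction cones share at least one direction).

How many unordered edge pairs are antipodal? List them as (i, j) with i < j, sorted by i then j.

α = atan 0.3 = 16.70°;  2α = 33.40°
n_0 = (+0.9965, +0.0837)
n_1 = (+0.7334, +0.6798)
n_2 = (+0.4308, +0.9024)
n_3 = (-0.0899, +0.9959)
n_4 = (-0.9954, +0.0959)
n_5 = (-0.7437, -0.6685)
n_6 = (-0.0237, -0.9997)
  (0,1): δ = 141.97°  ·
  (0,2): δ = 120.32°  ·
  (0,3): δ = 89.64°  ·
  (0,4): δ = 10.30°  ✓
  (0,5): δ = 37.15°  ·
  (0,6): δ = 83.84°  ·
  (1,2): δ = 158.35°  ·
  (1,3): δ = 127.67°  ·
  (1,4): δ = 48.33°  ·
  (1,5): δ = 0.88°  ✓
  (1,6): δ = 45.81°  ·
  (2,3): δ = 149.32°  ·
  (2,4): δ = 69.98°  ·
  (2,5): δ = 22.53°  ✓
  (2,6): δ = 24.16°  ✓
  (3,4): δ = 100.66°  ·
  (3,5): δ = 53.21°  ·
  (3,6): δ = 6.51°  ✓
  (4,5): δ = 132.55°  ·
  (4,6): δ = 85.86°  ·
  (5,6): δ = 133.31°  ·
antipodal pairs: 5

count = 5; pairs: (0,4), (1,5), (2,5), (2,6), (3,6)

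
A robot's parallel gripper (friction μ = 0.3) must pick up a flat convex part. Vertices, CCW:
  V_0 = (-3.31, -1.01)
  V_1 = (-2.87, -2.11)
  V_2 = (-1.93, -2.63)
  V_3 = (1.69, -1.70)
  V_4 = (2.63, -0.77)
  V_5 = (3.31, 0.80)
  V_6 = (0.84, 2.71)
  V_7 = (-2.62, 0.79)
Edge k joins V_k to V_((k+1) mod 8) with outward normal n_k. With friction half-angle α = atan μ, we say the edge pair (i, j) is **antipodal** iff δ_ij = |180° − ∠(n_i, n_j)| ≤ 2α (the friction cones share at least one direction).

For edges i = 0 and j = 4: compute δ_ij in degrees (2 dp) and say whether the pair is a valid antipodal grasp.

α = atan 0.3 = 16.70°;  2α = 33.40°
edge 0: e_0 = (+0.44, -1.10);  n_0 = (-0.9285, -0.3714)
edge 4: e_4 = (+0.68, +1.57);  n_4 = (+0.9176, -0.3974)
∠(n_0, n_4) = 134.78°
δ = |180° − 134.78°| = 45.22°
45.22° > 2α = 33.40°  →  invalid

δ = 45.22°, invalid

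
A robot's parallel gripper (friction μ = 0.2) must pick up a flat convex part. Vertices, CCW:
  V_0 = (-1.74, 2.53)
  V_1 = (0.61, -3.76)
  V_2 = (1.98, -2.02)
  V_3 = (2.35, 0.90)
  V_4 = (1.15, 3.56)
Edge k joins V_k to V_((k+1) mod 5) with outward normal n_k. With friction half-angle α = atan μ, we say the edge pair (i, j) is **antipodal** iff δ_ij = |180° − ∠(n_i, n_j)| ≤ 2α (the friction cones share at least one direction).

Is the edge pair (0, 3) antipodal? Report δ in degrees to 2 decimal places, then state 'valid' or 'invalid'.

δ = 3.80°, valid

α = atan 0.2 = 11.31°;  2α = 22.62°
edge 0: e_0 = (+2.35, -6.29);  n_0 = (-0.9368, -0.3500)
edge 3: e_3 = (-1.20, +2.66);  n_3 = (+0.9115, +0.4112)
∠(n_0, n_3) = 176.20°
δ = |180° − 176.20°| = 3.80°
3.80° ≤ 2α = 22.62°  →  valid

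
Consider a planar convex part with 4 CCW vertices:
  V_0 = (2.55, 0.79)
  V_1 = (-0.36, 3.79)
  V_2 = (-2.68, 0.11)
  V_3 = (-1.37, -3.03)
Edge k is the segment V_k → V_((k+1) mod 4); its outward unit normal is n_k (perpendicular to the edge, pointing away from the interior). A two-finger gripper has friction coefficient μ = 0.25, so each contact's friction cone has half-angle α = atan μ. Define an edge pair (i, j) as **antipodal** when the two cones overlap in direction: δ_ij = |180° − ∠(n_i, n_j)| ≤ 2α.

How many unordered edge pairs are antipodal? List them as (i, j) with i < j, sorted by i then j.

α = atan 0.25 = 14.04°;  2α = 28.07°
n_0 = (+0.7178, +0.6963)
n_1 = (-0.8459, +0.5333)
n_2 = (-0.9229, -0.3850)
n_3 = (+0.6979, -0.7162)
  (0,1): δ = 76.36°  ·
  (0,2): δ = 21.48°  ✓
  (0,3): δ = 90.13°  ·
  (1,2): δ = 125.13°  ·
  (1,3): δ = 13.51°  ✓
  (2,3): δ = 68.39°  ·
antipodal pairs: 2

count = 2; pairs: (0,2), (1,3)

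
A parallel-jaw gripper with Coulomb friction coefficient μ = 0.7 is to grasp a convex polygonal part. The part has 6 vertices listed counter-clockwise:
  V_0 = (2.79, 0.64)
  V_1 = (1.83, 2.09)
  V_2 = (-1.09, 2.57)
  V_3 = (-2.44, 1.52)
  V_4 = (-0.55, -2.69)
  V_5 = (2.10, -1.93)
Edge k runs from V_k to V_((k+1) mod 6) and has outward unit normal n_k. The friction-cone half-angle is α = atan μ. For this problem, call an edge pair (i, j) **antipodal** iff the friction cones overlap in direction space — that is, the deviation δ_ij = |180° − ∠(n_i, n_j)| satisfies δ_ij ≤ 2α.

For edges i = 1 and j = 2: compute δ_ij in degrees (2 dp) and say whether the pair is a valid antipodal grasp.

δ = 132.79°, invalid

α = atan 0.7 = 34.99°;  2α = 69.98°
edge 1: e_1 = (-2.92, +0.48);  n_1 = (+0.1622, +0.9868)
edge 2: e_2 = (-1.35, -1.05);  n_2 = (-0.6139, +0.7894)
∠(n_1, n_2) = 47.21°
δ = |180° − 47.21°| = 132.79°
132.79° > 2α = 69.98°  →  invalid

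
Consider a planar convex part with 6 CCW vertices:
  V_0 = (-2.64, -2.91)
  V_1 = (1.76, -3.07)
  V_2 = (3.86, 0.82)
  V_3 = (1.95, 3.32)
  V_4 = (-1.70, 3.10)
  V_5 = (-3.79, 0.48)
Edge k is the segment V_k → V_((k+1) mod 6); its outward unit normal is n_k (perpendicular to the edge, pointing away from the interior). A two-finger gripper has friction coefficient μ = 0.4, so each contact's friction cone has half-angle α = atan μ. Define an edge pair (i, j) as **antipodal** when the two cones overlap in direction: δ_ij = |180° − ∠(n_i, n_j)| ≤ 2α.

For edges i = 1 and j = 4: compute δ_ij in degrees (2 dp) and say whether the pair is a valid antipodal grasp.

α = atan 0.4 = 21.80°;  2α = 43.60°
edge 1: e_1 = (+2.10, +3.89);  n_1 = (+0.8800, -0.4750)
edge 4: e_4 = (-2.09, -2.62);  n_4 = (-0.7817, +0.6236)
∠(n_1, n_4) = 169.78°
δ = |180° − 169.78°| = 10.22°
10.22° ≤ 2α = 43.60°  →  valid

δ = 10.22°, valid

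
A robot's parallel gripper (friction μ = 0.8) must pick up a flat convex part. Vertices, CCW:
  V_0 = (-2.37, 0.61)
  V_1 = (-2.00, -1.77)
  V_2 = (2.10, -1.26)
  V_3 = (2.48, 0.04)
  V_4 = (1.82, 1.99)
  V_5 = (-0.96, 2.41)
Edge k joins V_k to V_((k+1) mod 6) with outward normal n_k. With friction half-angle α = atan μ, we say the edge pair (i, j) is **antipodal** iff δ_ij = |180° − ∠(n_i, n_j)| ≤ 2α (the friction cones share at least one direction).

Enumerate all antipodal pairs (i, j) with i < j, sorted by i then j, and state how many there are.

α = atan 0.8 = 38.66°;  2α = 77.32°
n_0 = (-0.9881, -0.1536)
n_1 = (+0.1234, -0.9924)
n_2 = (+0.9598, -0.2806)
n_3 = (+0.9472, +0.3206)
n_4 = (+0.1494, +0.9888)
n_5 = (-0.7872, +0.6167)
  (0,1): δ = 91.75°  ·
  (0,2): δ = 25.13°  ✓
  (0,3): δ = 9.86°  ✓
  (0,4): δ = 72.57°  ✓
  (0,5): δ = 133.09°  ·
  (1,2): δ = 113.38°  ·
  (1,3): δ = 78.39°  ·
  (1,4): δ = 15.68°  ✓
  (1,5): δ = 44.84°  ✓
  (2,3): δ = 145.01°  ·
  (2,4): δ = 82.30°  ·
  (2,5): δ = 21.78°  ✓
  (3,4): δ = 117.29°  ·
  (3,5): δ = 56.77°  ✓
  (4,5): δ = 119.48°  ·
antipodal pairs: 7

count = 7; pairs: (0,2), (0,3), (0,4), (1,4), (1,5), (2,5), (3,5)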